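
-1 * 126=-126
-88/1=-88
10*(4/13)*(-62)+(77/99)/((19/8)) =-423352/2223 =-190.44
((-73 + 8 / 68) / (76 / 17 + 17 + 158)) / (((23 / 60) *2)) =-4130 / 7797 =-0.53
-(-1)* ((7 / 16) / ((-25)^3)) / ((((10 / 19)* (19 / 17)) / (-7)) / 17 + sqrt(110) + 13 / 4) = 371853699 / 407082247437500 - 28647703* sqrt(110) / 101770561859375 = -0.00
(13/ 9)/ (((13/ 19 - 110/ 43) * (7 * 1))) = -10621/ 96453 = -0.11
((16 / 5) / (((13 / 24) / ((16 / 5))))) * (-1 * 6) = -36864 / 325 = -113.43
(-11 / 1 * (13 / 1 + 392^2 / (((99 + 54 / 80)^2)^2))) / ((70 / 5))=-36138738187588223 / 3537634644271854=-10.22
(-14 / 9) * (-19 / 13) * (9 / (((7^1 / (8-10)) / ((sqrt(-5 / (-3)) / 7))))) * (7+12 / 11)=-6764 * sqrt(15) / 3003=-8.72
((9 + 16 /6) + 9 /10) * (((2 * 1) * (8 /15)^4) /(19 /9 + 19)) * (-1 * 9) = -772096 /890625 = -0.87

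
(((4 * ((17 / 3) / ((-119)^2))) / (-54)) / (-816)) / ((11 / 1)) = 1 / 302818824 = 0.00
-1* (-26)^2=-676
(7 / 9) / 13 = 7 / 117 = 0.06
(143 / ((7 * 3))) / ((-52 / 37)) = -407 / 84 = -4.85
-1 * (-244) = 244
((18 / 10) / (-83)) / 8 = -9 / 3320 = -0.00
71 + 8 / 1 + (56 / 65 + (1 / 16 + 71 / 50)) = 422989 / 5200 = 81.34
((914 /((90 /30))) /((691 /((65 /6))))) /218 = 29705 /1355742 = 0.02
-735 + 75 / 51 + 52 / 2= -12028 / 17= -707.53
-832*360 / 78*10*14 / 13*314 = -168806400 / 13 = -12985107.69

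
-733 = -733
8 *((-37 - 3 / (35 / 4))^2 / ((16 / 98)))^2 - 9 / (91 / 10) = 583622928.21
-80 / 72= -1.11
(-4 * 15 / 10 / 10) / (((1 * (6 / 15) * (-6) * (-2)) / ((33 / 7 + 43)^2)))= -284.58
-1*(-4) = 4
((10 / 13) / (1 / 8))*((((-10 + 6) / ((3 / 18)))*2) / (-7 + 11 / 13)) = 48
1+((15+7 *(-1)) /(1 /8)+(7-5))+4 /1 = 71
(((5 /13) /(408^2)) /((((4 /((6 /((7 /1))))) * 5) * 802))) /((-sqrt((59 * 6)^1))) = -sqrt(354) /2867134652928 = -0.00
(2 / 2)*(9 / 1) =9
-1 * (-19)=19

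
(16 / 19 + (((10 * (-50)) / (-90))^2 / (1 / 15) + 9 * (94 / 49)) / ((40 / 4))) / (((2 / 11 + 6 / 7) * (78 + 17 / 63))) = 67557479 / 112426800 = 0.60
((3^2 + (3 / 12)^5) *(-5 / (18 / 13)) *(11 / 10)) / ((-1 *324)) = 1318031 / 11943936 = 0.11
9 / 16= 0.56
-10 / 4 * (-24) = 60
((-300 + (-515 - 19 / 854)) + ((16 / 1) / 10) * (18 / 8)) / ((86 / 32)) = -27718184 / 91805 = -301.92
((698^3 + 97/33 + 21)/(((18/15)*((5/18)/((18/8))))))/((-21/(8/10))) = -33666773178/385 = -87446164.10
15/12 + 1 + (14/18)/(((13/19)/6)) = 1415/156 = 9.07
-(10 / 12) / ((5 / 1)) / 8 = -1 / 48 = -0.02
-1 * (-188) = 188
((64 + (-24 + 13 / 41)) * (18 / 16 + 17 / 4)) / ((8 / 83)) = 5899557 / 2624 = 2248.31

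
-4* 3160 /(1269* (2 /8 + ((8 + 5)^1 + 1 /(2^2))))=-25280 /34263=-0.74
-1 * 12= -12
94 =94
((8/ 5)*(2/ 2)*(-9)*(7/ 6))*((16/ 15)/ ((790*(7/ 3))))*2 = -0.02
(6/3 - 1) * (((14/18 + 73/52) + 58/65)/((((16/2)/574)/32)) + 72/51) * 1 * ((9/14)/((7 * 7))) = 35101667/379015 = 92.61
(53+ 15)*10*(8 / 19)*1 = 286.32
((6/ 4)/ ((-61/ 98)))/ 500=-147/ 30500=-0.00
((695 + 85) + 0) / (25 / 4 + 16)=3120 / 89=35.06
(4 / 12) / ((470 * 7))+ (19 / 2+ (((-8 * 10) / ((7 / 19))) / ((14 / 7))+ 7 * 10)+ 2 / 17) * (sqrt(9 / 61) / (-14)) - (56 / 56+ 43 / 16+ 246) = -19715317 / 78960+ 20673 * sqrt(61) / 203252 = -248.89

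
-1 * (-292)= 292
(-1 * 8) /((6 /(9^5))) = -78732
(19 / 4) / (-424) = -19 / 1696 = -0.01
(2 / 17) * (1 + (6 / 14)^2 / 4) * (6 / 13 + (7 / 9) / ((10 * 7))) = 3239 / 55692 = 0.06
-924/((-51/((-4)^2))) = 4928/17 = 289.88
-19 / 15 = -1.27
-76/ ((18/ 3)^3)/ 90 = -19/ 4860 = -0.00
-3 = -3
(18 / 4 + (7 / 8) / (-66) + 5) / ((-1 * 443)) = -5009 / 233904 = -0.02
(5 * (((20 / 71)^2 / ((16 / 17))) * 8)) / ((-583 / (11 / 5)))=-3400 / 267173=-0.01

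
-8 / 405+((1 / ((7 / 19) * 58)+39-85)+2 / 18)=-45.86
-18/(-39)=6/13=0.46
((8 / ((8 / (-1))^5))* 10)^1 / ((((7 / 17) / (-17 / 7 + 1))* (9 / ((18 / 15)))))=85 / 75264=0.00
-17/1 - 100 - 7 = -124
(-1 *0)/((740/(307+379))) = 0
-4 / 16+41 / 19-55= -4035 / 76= -53.09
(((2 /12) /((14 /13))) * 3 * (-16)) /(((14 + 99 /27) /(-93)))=14508 /371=39.11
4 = 4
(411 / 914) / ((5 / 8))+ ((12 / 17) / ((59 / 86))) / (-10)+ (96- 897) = -366872547 / 458371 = -800.38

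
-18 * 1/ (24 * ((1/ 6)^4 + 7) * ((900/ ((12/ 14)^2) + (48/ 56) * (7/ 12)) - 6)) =-216/ 2458783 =-0.00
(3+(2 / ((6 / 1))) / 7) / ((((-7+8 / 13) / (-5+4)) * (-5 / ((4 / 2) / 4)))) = -0.05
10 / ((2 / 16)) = 80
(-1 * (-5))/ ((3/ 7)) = 35/ 3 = 11.67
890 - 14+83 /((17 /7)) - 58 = 14487 /17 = 852.18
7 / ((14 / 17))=17 / 2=8.50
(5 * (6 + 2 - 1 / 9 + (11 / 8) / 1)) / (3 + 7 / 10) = 16675 / 1332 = 12.52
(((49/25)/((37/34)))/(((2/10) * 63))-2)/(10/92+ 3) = -142232/238095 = -0.60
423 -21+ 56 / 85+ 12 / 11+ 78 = 450436 / 935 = 481.75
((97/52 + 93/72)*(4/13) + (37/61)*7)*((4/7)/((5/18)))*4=15490128/360815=42.93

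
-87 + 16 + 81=10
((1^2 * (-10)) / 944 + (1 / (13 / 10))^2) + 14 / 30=1253701 / 1196520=1.05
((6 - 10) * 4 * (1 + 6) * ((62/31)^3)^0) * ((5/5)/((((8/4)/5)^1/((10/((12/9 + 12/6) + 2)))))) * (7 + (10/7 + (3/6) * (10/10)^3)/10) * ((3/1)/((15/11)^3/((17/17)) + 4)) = -60314265/34796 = -1733.37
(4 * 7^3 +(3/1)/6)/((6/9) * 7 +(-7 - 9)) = -8235/68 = -121.10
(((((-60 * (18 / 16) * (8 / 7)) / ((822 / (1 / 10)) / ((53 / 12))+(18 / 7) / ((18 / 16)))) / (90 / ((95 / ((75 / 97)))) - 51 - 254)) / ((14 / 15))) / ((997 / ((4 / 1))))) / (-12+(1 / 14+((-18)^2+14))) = 7911999 / 4411039991521064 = 0.00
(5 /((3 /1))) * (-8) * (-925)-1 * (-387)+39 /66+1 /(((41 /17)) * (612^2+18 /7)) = 7520887258250 /591221763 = 12720.92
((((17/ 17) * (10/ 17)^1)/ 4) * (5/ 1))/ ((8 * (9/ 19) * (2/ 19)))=9025/ 4896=1.84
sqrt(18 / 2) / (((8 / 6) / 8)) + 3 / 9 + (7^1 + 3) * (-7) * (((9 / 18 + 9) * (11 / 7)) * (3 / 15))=-572 / 3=-190.67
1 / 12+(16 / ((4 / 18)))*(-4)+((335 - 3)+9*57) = 6685 / 12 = 557.08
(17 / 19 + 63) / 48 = 607 / 456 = 1.33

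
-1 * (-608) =608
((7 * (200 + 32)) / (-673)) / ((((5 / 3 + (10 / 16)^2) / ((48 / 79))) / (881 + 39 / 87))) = -13192445952 / 21000965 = -628.18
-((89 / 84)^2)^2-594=-29636301025 / 49787136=-595.26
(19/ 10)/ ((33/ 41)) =779/ 330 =2.36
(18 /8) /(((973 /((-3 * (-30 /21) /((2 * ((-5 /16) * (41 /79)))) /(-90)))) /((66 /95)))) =31284 /132644225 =0.00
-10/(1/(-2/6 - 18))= 550/3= 183.33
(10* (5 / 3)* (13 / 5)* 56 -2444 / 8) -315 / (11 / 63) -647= -329.92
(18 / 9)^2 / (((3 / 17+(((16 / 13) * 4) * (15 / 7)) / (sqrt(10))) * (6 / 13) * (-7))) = 522886 / 26559711 - 3125824 * sqrt(10) / 26559711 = -0.35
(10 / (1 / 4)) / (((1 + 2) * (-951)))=-40 / 2853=-0.01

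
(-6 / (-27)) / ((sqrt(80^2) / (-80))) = -2 / 9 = -0.22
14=14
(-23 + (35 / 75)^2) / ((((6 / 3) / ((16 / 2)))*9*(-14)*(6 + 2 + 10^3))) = 2563 / 3572100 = 0.00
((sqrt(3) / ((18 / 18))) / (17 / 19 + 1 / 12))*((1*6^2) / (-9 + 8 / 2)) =-8208*sqrt(3) / 1115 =-12.75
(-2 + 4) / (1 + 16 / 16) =1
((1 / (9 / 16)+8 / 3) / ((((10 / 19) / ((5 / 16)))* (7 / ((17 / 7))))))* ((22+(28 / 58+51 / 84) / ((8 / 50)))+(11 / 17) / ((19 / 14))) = 26.81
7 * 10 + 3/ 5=353/ 5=70.60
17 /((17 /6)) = 6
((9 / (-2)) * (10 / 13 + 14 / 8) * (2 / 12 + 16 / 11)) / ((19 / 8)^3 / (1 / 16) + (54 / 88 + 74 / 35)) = -981190 / 11588733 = -0.08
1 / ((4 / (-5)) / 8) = -10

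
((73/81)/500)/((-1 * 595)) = -73/24097500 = -0.00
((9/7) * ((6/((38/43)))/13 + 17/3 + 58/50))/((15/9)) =1225251/216125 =5.67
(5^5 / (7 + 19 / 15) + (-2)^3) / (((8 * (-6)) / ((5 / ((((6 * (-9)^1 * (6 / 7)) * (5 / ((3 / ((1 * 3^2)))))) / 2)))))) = 321181 / 2892672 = 0.11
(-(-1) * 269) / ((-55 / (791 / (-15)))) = 212779 / 825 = 257.91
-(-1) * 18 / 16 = 9 / 8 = 1.12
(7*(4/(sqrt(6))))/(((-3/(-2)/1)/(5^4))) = 17500*sqrt(6)/9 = 4762.90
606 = 606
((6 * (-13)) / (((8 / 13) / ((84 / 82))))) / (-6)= 3549 / 164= 21.64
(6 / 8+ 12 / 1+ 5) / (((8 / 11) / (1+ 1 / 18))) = 14839 / 576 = 25.76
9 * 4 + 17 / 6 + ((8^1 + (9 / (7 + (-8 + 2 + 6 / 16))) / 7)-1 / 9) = 66053 / 1386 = 47.66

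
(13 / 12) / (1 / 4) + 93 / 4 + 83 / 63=7283 / 252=28.90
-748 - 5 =-753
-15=-15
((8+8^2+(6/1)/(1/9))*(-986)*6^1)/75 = -248472/25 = -9938.88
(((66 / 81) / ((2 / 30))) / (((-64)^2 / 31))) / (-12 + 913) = 1705 / 16607232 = 0.00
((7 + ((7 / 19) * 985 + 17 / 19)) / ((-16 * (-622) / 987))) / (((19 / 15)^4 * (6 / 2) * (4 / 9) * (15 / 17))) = 1196856556875 / 98568548992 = 12.14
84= 84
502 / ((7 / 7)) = 502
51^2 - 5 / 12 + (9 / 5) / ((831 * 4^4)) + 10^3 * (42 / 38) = 74894861291 / 20209920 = 3705.85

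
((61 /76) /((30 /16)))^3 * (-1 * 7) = -12710936 /23149125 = -0.55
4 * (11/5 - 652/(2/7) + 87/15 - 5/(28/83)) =-64087/7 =-9155.29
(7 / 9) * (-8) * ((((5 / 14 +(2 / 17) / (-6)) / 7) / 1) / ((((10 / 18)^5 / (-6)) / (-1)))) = -12649608 / 371875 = -34.02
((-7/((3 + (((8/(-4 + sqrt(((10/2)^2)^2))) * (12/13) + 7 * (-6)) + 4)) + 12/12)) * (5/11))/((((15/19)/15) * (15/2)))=12103/50523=0.24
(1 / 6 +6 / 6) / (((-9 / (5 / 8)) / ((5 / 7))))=-25 / 432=-0.06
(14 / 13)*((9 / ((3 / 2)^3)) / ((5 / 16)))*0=0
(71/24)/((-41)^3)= -71/1654104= -0.00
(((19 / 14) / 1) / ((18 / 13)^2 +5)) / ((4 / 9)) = 28899 / 65464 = 0.44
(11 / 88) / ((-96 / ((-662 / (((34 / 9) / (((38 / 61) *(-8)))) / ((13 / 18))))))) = -81757 / 99552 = -0.82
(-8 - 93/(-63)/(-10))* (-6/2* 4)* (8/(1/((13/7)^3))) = 60145072/12005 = 5010.00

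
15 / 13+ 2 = 41 / 13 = 3.15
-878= -878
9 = 9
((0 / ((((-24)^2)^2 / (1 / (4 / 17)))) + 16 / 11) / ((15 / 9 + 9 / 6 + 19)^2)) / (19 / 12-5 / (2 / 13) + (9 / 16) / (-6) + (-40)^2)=55296 / 29308072717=0.00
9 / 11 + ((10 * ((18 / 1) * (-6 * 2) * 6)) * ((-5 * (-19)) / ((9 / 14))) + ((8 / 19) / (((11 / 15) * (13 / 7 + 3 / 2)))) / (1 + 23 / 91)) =-357447004217 / 186637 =-1915199.05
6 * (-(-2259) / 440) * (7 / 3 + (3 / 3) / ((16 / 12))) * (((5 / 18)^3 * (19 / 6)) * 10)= 22056625 / 342144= 64.47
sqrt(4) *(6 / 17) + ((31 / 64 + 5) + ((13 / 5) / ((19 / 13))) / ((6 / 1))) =2011411 / 310080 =6.49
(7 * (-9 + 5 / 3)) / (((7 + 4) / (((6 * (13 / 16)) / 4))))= -91 / 16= -5.69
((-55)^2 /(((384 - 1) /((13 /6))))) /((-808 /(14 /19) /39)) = -3578575 /5879816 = -0.61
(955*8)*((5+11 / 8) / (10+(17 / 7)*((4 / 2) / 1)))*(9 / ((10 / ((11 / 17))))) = 397089 / 208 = 1909.08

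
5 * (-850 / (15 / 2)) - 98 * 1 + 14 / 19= -37844 / 57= -663.93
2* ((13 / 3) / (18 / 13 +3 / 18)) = 676 / 121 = 5.59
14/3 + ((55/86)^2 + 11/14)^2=49002140603/8041019952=6.09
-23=-23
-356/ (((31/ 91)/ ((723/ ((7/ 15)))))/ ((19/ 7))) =-953622540/ 217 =-4394573.92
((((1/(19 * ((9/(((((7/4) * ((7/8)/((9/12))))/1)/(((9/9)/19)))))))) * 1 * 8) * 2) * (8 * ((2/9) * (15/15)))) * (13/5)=20384/1215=16.78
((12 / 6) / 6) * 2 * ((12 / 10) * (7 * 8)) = 224 / 5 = 44.80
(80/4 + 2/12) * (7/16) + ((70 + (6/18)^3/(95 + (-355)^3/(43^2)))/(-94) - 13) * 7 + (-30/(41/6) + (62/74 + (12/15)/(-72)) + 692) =412498072019741957/686299612920480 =601.05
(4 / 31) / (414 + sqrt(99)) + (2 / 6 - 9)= -15340046 / 1770069 - 4* sqrt(11) / 1770069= -8.67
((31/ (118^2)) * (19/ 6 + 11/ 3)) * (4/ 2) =1271/ 41772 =0.03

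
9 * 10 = 90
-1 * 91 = -91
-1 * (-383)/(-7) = -383/7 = -54.71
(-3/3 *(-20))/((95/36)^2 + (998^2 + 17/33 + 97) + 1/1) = 285120/14200536731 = 0.00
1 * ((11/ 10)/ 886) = 11/ 8860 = 0.00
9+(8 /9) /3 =251 /27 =9.30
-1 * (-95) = 95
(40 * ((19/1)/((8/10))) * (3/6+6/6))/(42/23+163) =32775/3791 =8.65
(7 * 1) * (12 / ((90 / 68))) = 952 / 15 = 63.47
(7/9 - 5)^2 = 1444/81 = 17.83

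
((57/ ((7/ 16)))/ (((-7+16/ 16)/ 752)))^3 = -1493427986366464/ 343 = -4354017452963.45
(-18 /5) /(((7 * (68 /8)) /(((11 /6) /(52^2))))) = -33 /804440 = -0.00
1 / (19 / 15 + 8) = 15 / 139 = 0.11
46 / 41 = 1.12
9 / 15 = 3 / 5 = 0.60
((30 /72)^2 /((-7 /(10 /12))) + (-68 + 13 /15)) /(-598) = 2030737 /18083520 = 0.11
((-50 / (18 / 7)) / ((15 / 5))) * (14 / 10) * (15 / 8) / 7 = -175 / 72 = -2.43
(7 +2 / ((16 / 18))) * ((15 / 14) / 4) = 555 / 224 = 2.48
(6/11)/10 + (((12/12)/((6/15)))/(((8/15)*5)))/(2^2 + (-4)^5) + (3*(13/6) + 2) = 511849/59840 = 8.55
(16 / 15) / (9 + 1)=8 / 75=0.11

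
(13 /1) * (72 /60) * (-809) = -63102 /5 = -12620.40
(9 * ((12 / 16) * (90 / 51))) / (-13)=-405 / 442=-0.92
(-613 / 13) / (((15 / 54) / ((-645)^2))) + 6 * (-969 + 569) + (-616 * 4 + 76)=-918146214 / 13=-70626631.85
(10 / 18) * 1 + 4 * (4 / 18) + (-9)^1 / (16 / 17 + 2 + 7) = 0.54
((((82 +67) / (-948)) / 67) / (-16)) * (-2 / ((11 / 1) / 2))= -149 / 2794704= -0.00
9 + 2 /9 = 9.22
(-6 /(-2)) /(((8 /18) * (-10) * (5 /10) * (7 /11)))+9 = 963 /140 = 6.88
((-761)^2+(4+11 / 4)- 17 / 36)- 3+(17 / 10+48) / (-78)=1355149319 / 2340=579123.64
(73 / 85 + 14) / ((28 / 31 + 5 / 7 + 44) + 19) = 91357 / 397290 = 0.23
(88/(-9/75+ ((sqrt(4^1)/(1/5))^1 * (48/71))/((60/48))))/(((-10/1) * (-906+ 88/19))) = 148390/80380881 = 0.00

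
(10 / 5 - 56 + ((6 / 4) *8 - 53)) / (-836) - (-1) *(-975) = -42895 / 44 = -974.89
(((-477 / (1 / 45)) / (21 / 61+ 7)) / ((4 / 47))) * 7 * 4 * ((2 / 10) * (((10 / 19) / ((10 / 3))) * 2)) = -60730.42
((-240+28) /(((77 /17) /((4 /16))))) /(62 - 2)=-901 /4620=-0.20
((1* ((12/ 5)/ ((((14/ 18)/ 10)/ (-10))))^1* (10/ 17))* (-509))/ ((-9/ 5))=-6108000/ 119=-51327.73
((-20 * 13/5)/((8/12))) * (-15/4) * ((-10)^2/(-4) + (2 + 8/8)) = -6435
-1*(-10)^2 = -100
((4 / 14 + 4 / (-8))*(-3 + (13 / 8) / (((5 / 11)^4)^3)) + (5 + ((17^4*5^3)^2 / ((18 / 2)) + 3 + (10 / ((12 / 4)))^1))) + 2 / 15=2980365116516137811645929 / 246093750000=12110689997271.93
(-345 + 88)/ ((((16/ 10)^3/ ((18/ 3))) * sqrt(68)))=-96375 * sqrt(17)/ 8704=-45.65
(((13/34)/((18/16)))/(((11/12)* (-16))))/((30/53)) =-689/16830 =-0.04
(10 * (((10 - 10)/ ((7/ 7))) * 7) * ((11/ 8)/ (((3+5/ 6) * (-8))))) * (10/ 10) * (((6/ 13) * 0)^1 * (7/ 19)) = 0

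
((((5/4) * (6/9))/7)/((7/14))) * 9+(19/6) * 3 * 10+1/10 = 6807/70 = 97.24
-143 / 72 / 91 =-11 / 504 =-0.02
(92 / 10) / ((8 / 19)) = 437 / 20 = 21.85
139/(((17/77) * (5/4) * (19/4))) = 171248/1615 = 106.04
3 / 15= 0.20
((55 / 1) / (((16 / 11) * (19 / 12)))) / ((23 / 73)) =132495 / 1748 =75.80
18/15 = 6/5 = 1.20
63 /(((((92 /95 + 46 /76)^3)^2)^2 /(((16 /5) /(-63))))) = -7082607741011715200000000000 /510568785444411275443565936401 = -0.01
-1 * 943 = -943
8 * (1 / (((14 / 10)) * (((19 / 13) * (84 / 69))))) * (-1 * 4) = -11960 / 931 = -12.85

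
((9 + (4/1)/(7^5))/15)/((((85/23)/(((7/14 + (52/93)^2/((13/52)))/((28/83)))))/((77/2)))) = 96186256050973/2965420357200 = 32.44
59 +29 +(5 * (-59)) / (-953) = 84159 / 953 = 88.31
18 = 18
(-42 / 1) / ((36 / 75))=-175 / 2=-87.50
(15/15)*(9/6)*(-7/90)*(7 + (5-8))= -7/15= -0.47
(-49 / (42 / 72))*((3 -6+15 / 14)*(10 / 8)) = 405 / 2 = 202.50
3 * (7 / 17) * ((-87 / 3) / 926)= -609 / 15742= -0.04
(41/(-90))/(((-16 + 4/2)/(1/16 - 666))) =-87371/4032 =-21.67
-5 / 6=-0.83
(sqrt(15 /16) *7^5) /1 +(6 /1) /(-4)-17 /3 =-43 /6 +16807 *sqrt(15) /4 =16266.14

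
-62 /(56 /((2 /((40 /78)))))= -1209 /280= -4.32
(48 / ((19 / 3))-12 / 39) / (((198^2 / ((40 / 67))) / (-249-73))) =-5783120 / 162196749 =-0.04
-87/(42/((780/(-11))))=11310/77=146.88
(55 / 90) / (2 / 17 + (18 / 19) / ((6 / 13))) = 3553 / 12618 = 0.28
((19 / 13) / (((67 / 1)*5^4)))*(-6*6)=-684 / 544375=-0.00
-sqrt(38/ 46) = -sqrt(437)/ 23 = -0.91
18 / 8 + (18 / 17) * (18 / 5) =2061 / 340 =6.06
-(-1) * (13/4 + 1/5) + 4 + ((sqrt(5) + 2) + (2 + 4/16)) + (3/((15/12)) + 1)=sqrt(5) + 151/10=17.34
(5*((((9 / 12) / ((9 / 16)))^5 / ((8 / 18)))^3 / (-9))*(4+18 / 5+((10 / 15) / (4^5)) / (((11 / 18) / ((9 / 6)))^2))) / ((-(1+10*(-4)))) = -77181452288 / 835956693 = -92.33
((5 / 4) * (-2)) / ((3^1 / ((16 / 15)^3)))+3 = 4027 / 2025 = 1.99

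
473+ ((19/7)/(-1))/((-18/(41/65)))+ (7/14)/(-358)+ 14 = 1428168527/2932020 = 487.09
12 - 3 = 9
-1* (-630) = 630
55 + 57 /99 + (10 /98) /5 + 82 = 222493 /1617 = 137.60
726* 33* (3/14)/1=35937/7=5133.86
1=1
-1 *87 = -87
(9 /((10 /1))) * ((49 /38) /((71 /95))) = 441 /284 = 1.55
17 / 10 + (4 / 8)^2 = 39 / 20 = 1.95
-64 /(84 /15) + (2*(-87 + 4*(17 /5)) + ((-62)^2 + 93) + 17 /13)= 1719936 /455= 3780.08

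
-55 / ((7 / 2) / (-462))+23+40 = 7323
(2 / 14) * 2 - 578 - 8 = -4100 / 7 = -585.71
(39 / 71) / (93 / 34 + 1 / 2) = 663 / 3905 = 0.17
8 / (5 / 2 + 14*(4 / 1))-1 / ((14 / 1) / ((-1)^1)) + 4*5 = 33101 / 1638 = 20.21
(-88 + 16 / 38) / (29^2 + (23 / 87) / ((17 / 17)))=-5568 / 53485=-0.10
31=31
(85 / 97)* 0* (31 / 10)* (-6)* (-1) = 0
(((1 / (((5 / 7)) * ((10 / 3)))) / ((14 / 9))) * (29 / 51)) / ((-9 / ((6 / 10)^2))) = -261 / 42500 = -0.01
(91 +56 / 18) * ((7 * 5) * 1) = 29645 / 9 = 3293.89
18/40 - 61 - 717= -15551/20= -777.55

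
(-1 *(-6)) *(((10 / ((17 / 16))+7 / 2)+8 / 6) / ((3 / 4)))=5812 / 51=113.96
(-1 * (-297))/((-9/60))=-1980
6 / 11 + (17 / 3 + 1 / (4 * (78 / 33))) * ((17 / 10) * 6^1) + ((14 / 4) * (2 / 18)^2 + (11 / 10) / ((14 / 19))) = 197709103 / 3243240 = 60.96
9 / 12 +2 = 11 / 4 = 2.75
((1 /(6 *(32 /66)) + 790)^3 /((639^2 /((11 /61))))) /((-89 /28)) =-1245629055222167 /18159818416128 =-68.59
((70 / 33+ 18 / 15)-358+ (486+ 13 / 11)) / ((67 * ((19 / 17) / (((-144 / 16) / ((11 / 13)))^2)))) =200.19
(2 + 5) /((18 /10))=35 /9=3.89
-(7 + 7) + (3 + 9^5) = 59038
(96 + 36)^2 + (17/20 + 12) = 348737/20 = 17436.85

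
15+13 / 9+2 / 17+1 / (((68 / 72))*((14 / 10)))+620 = 682568 / 1071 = 637.32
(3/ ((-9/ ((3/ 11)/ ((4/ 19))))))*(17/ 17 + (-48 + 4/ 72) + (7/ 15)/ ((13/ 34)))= 1016443/ 51480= 19.74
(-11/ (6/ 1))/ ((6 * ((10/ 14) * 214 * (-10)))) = 77/ 385200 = 0.00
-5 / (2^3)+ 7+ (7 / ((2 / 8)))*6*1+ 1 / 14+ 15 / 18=175.28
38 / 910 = 19 / 455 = 0.04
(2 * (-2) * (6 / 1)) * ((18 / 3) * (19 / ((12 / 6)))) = -1368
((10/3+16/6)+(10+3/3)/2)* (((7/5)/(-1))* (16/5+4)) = -2898/25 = -115.92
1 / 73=0.01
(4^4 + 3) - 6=253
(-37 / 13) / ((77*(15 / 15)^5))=-37 / 1001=-0.04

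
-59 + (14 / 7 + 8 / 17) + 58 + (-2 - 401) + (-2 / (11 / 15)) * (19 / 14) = -530447 / 1309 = -405.23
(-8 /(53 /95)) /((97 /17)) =-12920 /5141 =-2.51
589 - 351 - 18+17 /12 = 2657 /12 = 221.42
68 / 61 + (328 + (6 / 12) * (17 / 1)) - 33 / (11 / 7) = 38627 / 122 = 316.61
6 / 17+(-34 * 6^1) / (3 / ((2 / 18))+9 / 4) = -4390 / 663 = -6.62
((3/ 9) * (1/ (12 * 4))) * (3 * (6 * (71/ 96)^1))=71/ 768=0.09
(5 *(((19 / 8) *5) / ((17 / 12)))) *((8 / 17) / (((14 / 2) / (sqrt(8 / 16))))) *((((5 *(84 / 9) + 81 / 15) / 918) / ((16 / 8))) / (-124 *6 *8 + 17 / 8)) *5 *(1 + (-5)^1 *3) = 2967800 *sqrt(2) / 6314054949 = 0.00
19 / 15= 1.27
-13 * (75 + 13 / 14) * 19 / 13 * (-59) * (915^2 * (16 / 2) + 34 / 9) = 5130808091413 / 9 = 570089787934.78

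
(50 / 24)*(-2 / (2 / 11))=-275 / 12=-22.92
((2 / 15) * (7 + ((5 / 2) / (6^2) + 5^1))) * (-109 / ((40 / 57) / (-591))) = 354540703 / 2400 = 147725.29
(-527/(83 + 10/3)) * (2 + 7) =-14229/259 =-54.94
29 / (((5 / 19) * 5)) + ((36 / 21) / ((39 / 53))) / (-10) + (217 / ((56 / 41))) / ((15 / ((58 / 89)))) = 69755393 / 2429700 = 28.71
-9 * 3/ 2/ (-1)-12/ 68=453/ 34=13.32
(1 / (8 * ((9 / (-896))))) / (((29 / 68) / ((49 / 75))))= -373184 / 19575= -19.06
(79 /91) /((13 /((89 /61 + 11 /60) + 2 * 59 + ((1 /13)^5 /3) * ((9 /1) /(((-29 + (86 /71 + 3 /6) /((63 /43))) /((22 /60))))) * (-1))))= 32303372231412671 /4043156768933100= 7.99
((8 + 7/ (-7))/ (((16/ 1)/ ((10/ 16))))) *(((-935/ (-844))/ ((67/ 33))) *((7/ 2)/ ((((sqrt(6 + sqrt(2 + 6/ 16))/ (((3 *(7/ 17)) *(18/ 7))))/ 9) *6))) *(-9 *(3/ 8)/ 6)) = -324168075/ (115810304 *sqrt(sqrt(38) + 24)) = -0.51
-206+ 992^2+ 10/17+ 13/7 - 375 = 117034768/119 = 983485.45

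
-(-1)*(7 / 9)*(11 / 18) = 77 / 162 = 0.48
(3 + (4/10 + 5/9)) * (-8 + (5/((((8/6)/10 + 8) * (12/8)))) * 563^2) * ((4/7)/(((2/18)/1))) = 5641700744/2135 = 2642482.78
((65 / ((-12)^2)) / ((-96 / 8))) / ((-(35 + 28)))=65 / 108864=0.00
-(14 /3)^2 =-196 /9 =-21.78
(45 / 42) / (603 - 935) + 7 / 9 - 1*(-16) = 701713 / 41832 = 16.77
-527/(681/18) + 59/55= -160517/12485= -12.86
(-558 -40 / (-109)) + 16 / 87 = -5286290 / 9483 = -557.45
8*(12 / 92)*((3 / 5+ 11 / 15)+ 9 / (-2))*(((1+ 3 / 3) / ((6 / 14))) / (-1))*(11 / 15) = 11704 / 1035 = 11.31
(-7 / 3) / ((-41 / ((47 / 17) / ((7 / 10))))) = 470 / 2091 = 0.22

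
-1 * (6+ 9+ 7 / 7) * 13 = -208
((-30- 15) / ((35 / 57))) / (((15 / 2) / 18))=-6156 / 35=-175.89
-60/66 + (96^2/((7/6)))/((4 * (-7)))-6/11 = -152848/539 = -283.58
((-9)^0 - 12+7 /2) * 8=-60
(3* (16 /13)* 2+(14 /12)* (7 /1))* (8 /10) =2426 /195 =12.44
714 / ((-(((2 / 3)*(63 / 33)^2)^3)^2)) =-53353282404257 / 15375692753568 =-3.47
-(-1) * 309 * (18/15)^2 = 11124/25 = 444.96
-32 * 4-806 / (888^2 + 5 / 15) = -302803442 / 2365633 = -128.00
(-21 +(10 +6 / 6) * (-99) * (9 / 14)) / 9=-3365 / 42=-80.12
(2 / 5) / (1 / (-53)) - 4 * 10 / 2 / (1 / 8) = -906 / 5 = -181.20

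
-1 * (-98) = 98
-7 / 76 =-0.09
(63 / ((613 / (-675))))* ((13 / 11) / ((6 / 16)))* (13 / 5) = -3832920 / 6743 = -568.43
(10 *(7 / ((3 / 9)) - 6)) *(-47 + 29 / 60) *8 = -55820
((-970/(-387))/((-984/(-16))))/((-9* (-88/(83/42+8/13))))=686275/5146048908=0.00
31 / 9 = 3.44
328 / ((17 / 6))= 1968 / 17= 115.76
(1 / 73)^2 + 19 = 101252 / 5329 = 19.00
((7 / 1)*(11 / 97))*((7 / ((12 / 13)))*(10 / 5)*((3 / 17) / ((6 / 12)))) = 7007 / 1649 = 4.25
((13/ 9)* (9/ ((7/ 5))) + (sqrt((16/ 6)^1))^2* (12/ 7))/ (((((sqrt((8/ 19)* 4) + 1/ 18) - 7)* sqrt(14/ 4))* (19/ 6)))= -0.41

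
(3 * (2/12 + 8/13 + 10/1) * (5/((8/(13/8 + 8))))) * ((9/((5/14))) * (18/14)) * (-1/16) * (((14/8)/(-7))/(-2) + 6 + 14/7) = -26226585/8192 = -3201.49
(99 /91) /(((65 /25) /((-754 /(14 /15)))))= -215325 /637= -338.03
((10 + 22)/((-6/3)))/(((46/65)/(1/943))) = -520/21689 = -0.02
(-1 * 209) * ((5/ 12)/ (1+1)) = -43.54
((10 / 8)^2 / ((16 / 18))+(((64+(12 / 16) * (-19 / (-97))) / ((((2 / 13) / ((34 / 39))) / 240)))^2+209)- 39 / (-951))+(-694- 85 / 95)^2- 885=1049002874982739795493 / 137822429824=7611263829.28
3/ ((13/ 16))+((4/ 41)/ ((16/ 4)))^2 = 3.69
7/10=0.70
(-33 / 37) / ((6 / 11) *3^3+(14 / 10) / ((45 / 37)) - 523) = 81675 / 46439662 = 0.00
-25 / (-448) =25 / 448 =0.06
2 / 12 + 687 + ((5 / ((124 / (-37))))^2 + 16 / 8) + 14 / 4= 32054003 / 46128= 694.89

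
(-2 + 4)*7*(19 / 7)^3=279.96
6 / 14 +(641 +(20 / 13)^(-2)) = 1797183 / 2800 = 641.85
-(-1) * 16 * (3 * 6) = 288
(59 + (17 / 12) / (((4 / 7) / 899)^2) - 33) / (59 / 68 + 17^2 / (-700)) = 2002878364375 / 259776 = 7710020.80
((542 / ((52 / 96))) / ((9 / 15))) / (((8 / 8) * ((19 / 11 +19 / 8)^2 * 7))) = 167889920 / 11859211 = 14.16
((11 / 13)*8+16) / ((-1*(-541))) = 296 / 7033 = 0.04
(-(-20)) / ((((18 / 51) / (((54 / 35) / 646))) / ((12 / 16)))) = 27 / 266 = 0.10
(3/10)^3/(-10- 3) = -27/13000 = -0.00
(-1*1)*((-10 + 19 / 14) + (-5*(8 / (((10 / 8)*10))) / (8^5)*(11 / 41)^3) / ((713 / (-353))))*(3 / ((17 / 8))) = 91330879344177 / 7485107311360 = 12.20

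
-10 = -10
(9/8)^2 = 81/64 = 1.27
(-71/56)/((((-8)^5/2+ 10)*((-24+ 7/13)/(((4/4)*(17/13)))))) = -1207/279667920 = -0.00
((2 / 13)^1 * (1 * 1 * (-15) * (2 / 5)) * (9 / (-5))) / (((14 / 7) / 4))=216 / 65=3.32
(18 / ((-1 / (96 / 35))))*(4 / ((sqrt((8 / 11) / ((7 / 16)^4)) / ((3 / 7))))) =-81*sqrt(22) / 20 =-19.00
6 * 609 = 3654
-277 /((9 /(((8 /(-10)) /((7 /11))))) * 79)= 12188 /24885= 0.49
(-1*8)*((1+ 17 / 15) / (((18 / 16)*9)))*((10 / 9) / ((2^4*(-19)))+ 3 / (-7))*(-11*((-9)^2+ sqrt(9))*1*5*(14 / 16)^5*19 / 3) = -765205903 / 69984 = -10934.01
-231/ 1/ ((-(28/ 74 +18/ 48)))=68376/ 223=306.62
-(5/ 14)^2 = -0.13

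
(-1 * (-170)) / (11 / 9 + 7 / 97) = 14841 / 113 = 131.34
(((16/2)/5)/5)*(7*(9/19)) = 1.06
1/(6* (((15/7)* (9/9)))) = 7/90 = 0.08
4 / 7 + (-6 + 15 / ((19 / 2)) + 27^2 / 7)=100.29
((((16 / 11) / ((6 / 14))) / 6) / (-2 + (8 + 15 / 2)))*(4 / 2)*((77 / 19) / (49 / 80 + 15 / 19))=125440 / 517833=0.24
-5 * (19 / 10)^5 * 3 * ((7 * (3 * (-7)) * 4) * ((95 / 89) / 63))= 329321167 / 89000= 3700.24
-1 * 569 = -569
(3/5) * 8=24/5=4.80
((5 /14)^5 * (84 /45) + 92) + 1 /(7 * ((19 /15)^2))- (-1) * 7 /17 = 32715679769 /353638488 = 92.51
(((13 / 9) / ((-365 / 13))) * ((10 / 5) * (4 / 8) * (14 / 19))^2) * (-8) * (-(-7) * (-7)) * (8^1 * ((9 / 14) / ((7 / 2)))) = -16.09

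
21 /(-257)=-21 /257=-0.08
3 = 3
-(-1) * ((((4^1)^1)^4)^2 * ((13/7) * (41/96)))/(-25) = -1091584/525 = -2079.21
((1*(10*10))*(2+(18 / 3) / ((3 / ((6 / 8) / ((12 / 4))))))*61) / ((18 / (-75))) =-190625 / 3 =-63541.67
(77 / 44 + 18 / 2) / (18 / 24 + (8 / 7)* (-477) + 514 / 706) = -106253 / 5373583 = -0.02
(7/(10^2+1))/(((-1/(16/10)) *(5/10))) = -112/505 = -0.22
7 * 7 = 49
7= 7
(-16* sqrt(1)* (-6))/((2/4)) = 192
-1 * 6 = -6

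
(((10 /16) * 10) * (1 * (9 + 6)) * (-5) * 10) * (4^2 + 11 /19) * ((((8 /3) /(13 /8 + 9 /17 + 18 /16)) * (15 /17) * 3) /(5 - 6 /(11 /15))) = 52572.57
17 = 17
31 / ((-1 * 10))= -31 / 10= -3.10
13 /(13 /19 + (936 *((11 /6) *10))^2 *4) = 19 /1721491201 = 0.00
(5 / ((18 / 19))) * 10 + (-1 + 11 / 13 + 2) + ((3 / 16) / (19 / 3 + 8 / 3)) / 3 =102269 / 1872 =54.63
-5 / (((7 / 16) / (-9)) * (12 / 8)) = 480 / 7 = 68.57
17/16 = 1.06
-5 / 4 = -1.25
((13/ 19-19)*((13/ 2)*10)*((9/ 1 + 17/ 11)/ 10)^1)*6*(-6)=9446112/ 209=45196.71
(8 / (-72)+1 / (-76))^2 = 7225 / 467856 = 0.02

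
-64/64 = -1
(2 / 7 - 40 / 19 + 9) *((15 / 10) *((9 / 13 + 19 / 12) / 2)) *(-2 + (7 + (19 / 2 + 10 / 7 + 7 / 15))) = 233452615 / 1161888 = 200.93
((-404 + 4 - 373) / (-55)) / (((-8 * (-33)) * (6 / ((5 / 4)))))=773 / 69696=0.01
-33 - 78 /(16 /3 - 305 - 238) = -52995 /1613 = -32.85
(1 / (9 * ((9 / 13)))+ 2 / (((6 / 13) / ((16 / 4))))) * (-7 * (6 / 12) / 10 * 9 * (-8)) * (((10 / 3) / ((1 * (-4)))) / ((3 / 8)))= -79352 / 81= -979.65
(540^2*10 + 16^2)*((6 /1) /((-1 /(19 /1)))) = -332453184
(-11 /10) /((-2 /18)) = 9.90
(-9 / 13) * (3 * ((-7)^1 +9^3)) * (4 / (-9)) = 8664 / 13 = 666.46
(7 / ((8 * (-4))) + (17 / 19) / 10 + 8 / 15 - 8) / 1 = -13855 / 1824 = -7.60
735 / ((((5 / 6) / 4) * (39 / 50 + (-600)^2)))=58800 / 6000013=0.01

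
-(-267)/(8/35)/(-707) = -1335/808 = -1.65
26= 26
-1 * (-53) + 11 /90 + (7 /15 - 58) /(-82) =19861 /369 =53.82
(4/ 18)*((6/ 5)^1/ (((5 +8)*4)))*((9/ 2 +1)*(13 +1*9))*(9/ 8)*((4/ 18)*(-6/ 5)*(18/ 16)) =-0.21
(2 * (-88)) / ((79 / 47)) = -8272 / 79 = -104.71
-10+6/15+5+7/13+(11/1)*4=2596/65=39.94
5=5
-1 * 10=-10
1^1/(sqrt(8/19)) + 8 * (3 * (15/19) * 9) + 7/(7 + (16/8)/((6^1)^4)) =173.07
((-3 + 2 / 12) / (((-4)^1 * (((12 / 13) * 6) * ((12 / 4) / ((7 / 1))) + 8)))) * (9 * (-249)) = -1155609 / 7552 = -153.02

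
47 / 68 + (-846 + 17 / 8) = -114673 / 136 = -843.18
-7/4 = -1.75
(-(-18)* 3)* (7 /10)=189 /5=37.80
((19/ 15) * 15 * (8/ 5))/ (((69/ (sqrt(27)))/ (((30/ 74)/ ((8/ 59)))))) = 6.84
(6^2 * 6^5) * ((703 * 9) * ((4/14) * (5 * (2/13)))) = 389264850.99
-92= -92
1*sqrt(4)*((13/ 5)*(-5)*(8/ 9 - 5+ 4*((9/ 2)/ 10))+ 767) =1594.09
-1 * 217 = -217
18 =18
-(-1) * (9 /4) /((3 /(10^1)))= 7.50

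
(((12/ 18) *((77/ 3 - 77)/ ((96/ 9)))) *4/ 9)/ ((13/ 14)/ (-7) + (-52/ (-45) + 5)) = -18865/ 79683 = -0.24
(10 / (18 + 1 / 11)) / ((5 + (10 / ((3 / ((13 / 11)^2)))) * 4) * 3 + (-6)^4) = 13310 / 32912809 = 0.00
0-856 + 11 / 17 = -14541 / 17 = -855.35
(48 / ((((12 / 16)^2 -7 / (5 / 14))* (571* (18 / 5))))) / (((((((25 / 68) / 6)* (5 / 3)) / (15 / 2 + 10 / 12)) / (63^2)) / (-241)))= 83256284160 / 869633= 95737.26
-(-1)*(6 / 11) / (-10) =-3 / 55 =-0.05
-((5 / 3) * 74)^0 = -1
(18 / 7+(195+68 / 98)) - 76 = 5991 / 49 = 122.27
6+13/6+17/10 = 148/15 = 9.87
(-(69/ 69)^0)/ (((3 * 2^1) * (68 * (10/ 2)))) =-1/ 2040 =-0.00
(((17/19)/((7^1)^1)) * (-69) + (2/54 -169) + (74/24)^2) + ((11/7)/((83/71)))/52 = -10430645227/61995024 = -168.25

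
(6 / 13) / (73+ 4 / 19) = 0.01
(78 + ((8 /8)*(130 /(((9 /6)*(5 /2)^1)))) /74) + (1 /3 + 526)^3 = 145662697333 /999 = 145808505.84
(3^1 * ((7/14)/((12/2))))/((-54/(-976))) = 122/27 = 4.52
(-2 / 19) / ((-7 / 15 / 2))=60 / 133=0.45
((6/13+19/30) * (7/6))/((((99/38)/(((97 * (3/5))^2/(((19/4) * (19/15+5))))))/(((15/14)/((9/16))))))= 32141144/302445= 106.27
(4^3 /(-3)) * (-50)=3200 /3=1066.67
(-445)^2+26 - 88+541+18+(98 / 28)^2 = 794137 / 4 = 198534.25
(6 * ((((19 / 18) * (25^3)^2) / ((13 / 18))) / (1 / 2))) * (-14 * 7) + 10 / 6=-16365234374935 / 39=-419621394229.10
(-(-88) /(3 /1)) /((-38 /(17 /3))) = -748 /171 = -4.37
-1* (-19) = 19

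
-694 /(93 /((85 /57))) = -58990 /5301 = -11.13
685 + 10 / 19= 685.53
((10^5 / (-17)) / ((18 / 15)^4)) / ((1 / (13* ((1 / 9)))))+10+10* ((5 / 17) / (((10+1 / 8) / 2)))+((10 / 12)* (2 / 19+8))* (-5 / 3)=-965003005 / 235467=-4098.25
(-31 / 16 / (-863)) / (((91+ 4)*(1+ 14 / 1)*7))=31 / 137734800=0.00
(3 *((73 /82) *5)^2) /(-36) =-133225 /80688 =-1.65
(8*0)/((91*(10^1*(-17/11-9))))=0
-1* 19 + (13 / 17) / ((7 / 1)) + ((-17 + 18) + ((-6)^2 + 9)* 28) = 1242.11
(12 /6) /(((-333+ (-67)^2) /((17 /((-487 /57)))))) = -969 /1011986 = -0.00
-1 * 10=-10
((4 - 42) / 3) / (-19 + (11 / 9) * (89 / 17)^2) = -16473 / 18856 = -0.87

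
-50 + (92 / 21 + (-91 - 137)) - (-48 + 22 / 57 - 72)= -61448 / 399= -154.01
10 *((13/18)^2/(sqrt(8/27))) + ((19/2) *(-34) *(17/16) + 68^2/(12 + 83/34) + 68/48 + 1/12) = -168841/7856 + 845 *sqrt(6)/216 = -11.91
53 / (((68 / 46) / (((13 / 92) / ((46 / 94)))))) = 32383 / 3128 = 10.35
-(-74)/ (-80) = -37/ 40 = -0.92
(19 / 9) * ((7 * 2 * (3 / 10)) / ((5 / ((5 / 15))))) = 133 / 225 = 0.59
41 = 41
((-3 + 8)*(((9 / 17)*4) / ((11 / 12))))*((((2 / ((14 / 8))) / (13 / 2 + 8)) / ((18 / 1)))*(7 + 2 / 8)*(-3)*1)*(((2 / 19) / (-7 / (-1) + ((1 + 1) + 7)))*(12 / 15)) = -144 / 24871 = -0.01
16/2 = 8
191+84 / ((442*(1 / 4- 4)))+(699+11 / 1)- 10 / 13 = 994699 / 1105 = 900.18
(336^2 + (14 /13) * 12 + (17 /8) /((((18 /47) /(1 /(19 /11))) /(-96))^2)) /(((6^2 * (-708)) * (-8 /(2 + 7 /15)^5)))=57721927073445293 /817495023150000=70.61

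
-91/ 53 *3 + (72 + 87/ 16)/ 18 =-4319/ 5088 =-0.85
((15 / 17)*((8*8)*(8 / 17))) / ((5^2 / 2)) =3072 / 1445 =2.13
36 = 36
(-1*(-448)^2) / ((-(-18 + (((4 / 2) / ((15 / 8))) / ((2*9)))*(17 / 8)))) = -27095040 / 2413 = -11228.78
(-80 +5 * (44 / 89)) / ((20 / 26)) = -8970 / 89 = -100.79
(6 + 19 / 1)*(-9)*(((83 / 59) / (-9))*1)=2075 / 59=35.17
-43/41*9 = -387/41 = -9.44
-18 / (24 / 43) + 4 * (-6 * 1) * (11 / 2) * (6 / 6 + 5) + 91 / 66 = -108619 / 132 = -822.87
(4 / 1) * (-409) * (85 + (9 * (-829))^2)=-91070567416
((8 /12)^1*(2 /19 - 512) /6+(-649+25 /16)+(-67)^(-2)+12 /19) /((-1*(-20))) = -2880855239 /81879360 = -35.18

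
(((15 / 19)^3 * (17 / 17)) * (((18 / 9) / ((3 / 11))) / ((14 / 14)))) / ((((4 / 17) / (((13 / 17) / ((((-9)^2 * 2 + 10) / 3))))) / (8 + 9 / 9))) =4343625 / 2359496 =1.84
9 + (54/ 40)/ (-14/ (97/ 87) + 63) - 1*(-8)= 555413/ 32620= 17.03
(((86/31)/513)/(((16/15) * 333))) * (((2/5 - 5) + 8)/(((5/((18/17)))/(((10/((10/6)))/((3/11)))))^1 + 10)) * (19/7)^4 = 55153219/200514881070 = 0.00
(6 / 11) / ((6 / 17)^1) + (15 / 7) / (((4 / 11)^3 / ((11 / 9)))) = 828103 / 14784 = 56.01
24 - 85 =-61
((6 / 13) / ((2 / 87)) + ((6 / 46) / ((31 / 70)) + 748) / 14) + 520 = 38509782 / 64883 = 593.53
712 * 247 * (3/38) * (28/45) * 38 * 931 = 305628183.47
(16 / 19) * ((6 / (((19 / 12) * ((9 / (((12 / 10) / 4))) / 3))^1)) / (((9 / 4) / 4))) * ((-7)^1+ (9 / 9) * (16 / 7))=-33792 / 12635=-2.67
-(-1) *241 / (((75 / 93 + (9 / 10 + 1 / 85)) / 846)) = 214895844 / 1811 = 118661.43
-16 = -16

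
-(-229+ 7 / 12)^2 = -7513081 / 144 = -52174.17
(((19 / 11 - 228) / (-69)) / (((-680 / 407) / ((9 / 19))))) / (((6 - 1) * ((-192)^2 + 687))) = -4847 / 978829400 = -0.00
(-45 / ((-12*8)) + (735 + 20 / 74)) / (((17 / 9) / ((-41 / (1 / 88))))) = -1405348.09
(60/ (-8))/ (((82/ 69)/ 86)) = -44505/ 82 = -542.74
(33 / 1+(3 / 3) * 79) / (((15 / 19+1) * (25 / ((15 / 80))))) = 399 / 850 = 0.47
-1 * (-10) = 10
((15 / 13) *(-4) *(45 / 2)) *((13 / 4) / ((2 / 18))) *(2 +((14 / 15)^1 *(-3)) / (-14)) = -13365 / 2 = -6682.50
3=3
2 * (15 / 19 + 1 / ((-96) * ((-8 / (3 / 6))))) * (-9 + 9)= 0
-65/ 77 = -0.84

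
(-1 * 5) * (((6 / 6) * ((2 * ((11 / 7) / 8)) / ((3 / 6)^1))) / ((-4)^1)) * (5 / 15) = 55 / 168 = 0.33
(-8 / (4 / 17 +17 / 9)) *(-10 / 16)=153 / 65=2.35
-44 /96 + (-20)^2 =9589 /24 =399.54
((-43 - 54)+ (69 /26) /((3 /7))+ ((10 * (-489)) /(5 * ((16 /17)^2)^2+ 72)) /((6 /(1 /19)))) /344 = -11008820843 /41446030912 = -0.27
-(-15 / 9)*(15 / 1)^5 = 1265625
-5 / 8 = -0.62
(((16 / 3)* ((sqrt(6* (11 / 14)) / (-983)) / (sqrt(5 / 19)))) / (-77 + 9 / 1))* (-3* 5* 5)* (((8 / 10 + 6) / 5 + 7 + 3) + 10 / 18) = -1532* sqrt(21945) / 751995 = -0.30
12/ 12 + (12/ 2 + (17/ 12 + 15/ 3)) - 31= -17.58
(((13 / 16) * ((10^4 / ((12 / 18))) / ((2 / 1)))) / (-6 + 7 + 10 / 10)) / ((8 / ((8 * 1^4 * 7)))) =170625 / 8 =21328.12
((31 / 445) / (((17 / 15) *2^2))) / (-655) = -93 / 3964060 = -0.00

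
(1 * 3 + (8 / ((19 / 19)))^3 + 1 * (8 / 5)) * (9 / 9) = 2583 / 5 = 516.60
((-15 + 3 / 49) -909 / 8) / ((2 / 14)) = -50397 / 56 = -899.95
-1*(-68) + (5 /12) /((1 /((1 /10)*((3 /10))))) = 5441 /80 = 68.01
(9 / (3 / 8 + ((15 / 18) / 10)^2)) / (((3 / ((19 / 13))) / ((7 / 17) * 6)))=344736 / 12155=28.36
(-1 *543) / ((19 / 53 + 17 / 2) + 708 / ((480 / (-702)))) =191860 / 362729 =0.53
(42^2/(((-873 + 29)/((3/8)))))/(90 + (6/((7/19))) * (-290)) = 3087/18247280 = 0.00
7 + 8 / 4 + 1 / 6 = 55 / 6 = 9.17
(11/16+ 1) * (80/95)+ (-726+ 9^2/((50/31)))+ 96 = -549441/950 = -578.36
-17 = -17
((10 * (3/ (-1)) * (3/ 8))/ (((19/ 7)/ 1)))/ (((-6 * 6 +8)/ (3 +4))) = 315/ 304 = 1.04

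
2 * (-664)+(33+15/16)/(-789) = -5588405/4208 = -1328.04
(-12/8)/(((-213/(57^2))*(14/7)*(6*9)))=361/1704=0.21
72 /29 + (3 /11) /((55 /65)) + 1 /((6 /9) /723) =7630707 /7018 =1087.31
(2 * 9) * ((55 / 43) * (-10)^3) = -990000 / 43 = -23023.26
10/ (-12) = -5/ 6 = -0.83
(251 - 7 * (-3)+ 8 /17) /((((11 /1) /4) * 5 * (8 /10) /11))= 272.47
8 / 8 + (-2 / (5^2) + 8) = 223 / 25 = 8.92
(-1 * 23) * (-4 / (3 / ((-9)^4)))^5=1178342950171641099264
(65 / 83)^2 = 4225 / 6889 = 0.61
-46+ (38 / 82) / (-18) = -33967 / 738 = -46.03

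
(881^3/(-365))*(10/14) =-683797841/511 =-1338156.24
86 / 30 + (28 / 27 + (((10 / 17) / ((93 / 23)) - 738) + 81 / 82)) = -4276025597 / 5833890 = -732.96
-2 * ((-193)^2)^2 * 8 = -22199808016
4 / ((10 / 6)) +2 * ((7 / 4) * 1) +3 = 89 / 10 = 8.90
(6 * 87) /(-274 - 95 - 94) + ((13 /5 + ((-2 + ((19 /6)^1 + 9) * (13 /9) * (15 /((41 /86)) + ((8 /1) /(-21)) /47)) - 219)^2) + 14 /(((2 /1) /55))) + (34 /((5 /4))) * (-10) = 304564478051772824024 /2763634098229515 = 110204.34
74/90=37/45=0.82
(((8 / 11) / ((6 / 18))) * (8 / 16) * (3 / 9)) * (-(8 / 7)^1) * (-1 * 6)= 192 / 77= 2.49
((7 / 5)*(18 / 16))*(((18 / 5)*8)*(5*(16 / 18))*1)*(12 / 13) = 12096 / 65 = 186.09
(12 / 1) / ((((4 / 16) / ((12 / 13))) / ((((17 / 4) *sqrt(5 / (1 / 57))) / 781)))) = 2448 *sqrt(285) / 10153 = 4.07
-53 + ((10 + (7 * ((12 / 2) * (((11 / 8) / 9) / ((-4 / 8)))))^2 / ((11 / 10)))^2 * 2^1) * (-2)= -8269918 / 81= -102097.75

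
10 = 10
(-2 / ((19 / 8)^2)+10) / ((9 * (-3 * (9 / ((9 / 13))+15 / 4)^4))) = -891392 / 196412976387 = -0.00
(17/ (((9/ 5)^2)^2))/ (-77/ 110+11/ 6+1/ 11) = 584375/ 441774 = 1.32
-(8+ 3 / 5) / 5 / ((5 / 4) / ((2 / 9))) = -344 / 1125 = -0.31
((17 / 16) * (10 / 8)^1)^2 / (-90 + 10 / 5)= -0.02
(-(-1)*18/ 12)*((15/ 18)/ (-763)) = -5/ 3052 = -0.00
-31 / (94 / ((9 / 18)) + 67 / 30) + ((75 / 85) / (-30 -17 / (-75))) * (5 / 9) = -38870605 / 216643427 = -0.18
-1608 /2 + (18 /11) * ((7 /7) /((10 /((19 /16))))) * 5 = -141333 /176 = -803.03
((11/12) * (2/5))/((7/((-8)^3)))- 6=-3446/105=-32.82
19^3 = 6859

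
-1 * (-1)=1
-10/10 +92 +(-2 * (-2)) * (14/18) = 847/9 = 94.11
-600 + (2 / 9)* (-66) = -1844 / 3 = -614.67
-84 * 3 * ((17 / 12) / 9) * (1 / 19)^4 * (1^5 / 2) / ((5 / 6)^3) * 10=-8568 / 3258025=-0.00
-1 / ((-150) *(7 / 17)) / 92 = 17 / 96600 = 0.00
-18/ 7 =-2.57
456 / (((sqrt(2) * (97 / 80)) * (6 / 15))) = 45600 * sqrt(2) / 97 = 664.83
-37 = -37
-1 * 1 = -1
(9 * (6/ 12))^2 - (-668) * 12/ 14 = 16599/ 28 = 592.82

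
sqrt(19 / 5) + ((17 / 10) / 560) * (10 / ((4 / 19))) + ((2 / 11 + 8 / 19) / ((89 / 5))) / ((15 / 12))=7137083 / 41666240 + sqrt(95) / 5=2.12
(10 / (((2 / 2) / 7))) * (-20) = -1400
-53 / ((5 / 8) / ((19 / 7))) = -8056 / 35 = -230.17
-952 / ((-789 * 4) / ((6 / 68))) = 7 / 263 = 0.03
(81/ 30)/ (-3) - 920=-9209/ 10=-920.90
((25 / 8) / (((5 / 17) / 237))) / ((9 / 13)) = 87295 / 24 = 3637.29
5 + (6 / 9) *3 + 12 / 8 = 17 / 2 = 8.50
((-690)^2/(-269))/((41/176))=-83793600/11029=-7597.57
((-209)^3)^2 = 83344647990241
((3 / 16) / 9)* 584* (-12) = -146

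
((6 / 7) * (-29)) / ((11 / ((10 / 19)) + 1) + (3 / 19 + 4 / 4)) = -33060 / 30667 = -1.08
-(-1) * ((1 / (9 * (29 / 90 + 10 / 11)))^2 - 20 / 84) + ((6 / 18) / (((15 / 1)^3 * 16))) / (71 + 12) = -0.23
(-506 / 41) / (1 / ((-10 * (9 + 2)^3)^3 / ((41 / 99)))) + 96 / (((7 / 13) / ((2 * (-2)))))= 826833221422286448 / 11767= 70267121732156.58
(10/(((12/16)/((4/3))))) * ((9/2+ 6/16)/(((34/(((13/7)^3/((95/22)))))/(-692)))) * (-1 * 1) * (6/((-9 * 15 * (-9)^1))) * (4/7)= 6957002624/942260445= 7.38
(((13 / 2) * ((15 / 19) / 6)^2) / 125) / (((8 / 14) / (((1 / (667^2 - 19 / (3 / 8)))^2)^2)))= 81 / 2013166202690474807985100000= 0.00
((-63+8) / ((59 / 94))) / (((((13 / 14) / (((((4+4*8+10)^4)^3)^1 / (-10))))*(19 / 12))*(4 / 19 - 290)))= -3898197237079156737589248 / 2111551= -1846129805569061196.05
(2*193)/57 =386/57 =6.77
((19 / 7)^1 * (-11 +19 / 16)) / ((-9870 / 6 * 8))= 0.00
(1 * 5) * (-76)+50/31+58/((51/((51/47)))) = -549512/1457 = -377.15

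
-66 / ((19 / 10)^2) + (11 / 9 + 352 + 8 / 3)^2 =3703039849 / 29241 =126638.62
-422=-422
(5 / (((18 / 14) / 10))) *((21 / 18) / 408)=1225 / 11016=0.11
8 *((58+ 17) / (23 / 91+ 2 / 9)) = 491400 / 389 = 1263.24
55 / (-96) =-55 / 96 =-0.57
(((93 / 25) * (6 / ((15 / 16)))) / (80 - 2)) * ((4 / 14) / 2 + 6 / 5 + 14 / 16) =38502 / 56875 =0.68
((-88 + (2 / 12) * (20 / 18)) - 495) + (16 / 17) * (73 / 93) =-8282360 / 14229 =-582.08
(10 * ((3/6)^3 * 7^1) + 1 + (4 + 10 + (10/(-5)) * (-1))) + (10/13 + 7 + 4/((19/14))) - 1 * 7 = 29113/988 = 29.47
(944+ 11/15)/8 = 14171/120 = 118.09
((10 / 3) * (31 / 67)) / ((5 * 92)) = 31 / 9246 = 0.00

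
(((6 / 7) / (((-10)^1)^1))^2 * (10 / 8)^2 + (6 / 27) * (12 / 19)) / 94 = 0.00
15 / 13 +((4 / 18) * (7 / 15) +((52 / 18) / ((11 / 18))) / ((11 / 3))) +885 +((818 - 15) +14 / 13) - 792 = 191039597 / 212355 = 899.62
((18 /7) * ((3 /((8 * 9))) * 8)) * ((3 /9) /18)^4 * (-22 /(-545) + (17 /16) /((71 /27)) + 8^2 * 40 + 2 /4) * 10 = 1585531907 /614181403584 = 0.00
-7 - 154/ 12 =-119/ 6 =-19.83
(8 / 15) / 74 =4 / 555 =0.01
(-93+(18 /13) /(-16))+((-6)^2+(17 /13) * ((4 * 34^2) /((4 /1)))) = 151279 /104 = 1454.61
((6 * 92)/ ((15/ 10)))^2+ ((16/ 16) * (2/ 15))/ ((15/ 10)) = 6094084/ 45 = 135424.09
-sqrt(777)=-27.87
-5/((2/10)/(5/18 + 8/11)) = -4975/198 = -25.13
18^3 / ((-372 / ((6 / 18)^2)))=-54 / 31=-1.74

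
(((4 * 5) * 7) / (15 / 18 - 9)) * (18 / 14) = -1080 / 49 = -22.04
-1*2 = -2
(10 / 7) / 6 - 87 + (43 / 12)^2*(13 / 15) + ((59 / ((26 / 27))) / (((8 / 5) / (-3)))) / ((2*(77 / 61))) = -74834213 / 617760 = -121.14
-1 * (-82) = 82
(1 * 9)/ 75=3/ 25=0.12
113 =113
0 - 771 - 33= -804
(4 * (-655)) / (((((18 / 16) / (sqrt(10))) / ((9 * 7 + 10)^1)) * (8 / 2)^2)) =-95630 * sqrt(10) / 9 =-33600.96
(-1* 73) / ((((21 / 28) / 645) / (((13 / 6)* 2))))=-816140 / 3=-272046.67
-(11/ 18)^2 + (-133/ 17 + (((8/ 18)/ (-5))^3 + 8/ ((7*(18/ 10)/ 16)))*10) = 93.38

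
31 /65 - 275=-17844 /65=-274.52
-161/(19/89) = -14329/19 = -754.16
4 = 4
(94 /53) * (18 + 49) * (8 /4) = 12596 /53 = 237.66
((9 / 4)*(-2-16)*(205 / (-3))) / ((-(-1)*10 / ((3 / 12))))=1107 / 16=69.19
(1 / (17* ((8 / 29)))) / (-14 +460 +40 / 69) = 2001 / 4190704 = 0.00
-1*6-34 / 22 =-83 / 11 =-7.55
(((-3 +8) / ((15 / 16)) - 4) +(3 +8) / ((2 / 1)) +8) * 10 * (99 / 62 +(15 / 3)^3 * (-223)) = -769027195 / 186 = -4134554.81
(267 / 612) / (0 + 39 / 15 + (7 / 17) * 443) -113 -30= -26985371 / 188712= -143.00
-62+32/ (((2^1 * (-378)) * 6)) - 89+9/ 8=-679865/ 4536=-149.88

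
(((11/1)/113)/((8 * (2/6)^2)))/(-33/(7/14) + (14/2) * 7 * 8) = 99/294704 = 0.00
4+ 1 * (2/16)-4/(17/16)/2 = 305/136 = 2.24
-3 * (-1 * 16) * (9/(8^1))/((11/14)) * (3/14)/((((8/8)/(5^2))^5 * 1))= 1582031250/11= 143821022.73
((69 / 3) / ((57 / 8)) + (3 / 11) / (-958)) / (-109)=-1938821 / 65472594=-0.03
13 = 13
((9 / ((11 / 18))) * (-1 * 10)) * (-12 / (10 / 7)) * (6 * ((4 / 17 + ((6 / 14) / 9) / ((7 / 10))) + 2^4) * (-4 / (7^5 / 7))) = -633619584 / 3142909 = -201.60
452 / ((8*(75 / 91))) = 10283 / 150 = 68.55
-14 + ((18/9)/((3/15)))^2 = 86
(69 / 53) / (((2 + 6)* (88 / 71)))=4899 / 37312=0.13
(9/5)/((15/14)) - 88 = -2158/25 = -86.32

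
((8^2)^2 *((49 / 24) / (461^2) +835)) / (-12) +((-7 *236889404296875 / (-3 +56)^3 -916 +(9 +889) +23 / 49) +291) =-11138511800.31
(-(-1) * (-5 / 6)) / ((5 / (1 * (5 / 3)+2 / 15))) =-3 / 10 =-0.30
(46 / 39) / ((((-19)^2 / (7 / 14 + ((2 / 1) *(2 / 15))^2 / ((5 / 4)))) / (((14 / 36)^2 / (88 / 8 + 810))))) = 1412131 / 4213204105500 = 0.00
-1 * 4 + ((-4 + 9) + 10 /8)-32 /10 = -19 /20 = -0.95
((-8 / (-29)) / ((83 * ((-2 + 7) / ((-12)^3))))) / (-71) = 0.02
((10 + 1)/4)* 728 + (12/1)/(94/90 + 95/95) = 46181/23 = 2007.87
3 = 3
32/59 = 0.54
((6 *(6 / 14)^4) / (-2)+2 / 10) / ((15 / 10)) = 2372 / 36015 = 0.07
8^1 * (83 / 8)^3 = 571787 / 64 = 8934.17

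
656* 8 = 5248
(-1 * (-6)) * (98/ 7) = 84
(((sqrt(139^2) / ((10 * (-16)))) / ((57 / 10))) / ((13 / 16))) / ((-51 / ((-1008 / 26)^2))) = 3923136 / 709631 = 5.53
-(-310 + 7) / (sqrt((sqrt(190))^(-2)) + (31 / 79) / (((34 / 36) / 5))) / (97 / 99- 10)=-1123978590900 / 69427241497 + 54104059053 * sqrt(190) / 1319117588443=-15.62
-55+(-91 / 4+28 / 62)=-9585 / 124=-77.30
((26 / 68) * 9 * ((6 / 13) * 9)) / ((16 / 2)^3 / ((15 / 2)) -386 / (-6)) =405 / 3757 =0.11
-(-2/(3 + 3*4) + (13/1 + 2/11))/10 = -2153/1650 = -1.30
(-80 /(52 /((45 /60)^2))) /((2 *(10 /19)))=-171 /208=-0.82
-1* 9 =-9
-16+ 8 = -8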